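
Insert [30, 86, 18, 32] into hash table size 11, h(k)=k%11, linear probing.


Insert 30: h=8 -> slot 8
Insert 86: h=9 -> slot 9
Insert 18: h=7 -> slot 7
Insert 32: h=10 -> slot 10

Table: [None, None, None, None, None, None, None, 18, 30, 86, 32]


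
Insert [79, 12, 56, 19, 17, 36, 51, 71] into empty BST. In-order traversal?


Insert 79: root
Insert 12: L from 79
Insert 56: L from 79 -> R from 12
Insert 19: L from 79 -> R from 12 -> L from 56
Insert 17: L from 79 -> R from 12 -> L from 56 -> L from 19
Insert 36: L from 79 -> R from 12 -> L from 56 -> R from 19
Insert 51: L from 79 -> R from 12 -> L from 56 -> R from 19 -> R from 36
Insert 71: L from 79 -> R from 12 -> R from 56

In-order: [12, 17, 19, 36, 51, 56, 71, 79]


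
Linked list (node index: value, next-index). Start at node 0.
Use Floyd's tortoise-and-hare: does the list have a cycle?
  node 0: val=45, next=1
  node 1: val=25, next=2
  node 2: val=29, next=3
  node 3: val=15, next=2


Floyd's tortoise (slow, +1) and hare (fast, +2):
  init: slow=0, fast=0
  step 1: slow=1, fast=2
  step 2: slow=2, fast=2
  slow == fast at node 2: cycle detected

Cycle: yes


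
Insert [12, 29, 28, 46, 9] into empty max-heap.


Insert 12: [12]
Insert 29: [29, 12]
Insert 28: [29, 12, 28]
Insert 46: [46, 29, 28, 12]
Insert 9: [46, 29, 28, 12, 9]

Final heap: [46, 29, 28, 12, 9]


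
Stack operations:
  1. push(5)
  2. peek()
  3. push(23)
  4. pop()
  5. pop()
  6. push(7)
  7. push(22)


push(5) -> [5]
peek()->5
push(23) -> [5, 23]
pop()->23, [5]
pop()->5, []
push(7) -> [7]
push(22) -> [7, 22]

Final stack: [7, 22]


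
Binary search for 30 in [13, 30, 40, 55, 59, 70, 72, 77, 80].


Step 1: lo=0, hi=8, mid=4, val=59
Step 2: lo=0, hi=3, mid=1, val=30

Found at index 1


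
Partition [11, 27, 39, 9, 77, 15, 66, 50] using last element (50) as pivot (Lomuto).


Pivot: 50
  11 <= 50: advance i (no swap)
  27 <= 50: advance i (no swap)
  39 <= 50: advance i (no swap)
  9 <= 50: advance i (no swap)
  15 <= 50: swap -> [11, 27, 39, 9, 15, 77, 66, 50]
Place pivot at 5: [11, 27, 39, 9, 15, 50, 66, 77]

Partitioned: [11, 27, 39, 9, 15, 50, 66, 77]


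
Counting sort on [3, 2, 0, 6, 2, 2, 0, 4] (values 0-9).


Input: [3, 2, 0, 6, 2, 2, 0, 4]
Counts: [2, 0, 3, 1, 1, 0, 1, 0, 0, 0]

Sorted: [0, 0, 2, 2, 2, 3, 4, 6]


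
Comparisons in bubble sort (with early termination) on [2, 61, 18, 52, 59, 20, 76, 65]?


Algorithm: bubble sort (with early termination)
Input: [2, 61, 18, 52, 59, 20, 76, 65]
Sorted: [2, 18, 20, 52, 59, 61, 65, 76]

22


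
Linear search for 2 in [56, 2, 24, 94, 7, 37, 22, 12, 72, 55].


i=0: 56!=2
i=1: 2==2 found!

Found at 1, 2 comps


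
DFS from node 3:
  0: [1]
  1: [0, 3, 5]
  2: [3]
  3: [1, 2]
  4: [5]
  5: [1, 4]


Visit 3, push [2, 1]
Visit 1, push [5, 0]
Visit 0, push []
Visit 5, push [4]
Visit 4, push []
Visit 2, push []

DFS order: [3, 1, 0, 5, 4, 2]


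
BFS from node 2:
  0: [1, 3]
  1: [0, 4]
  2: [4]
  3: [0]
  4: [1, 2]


Visit 2, enqueue [4]
Visit 4, enqueue [1]
Visit 1, enqueue [0]
Visit 0, enqueue [3]
Visit 3, enqueue []

BFS order: [2, 4, 1, 0, 3]


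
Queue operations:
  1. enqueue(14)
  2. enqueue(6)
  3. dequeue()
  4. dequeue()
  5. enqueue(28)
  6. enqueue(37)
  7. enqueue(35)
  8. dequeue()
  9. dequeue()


enqueue(14) -> [14]
enqueue(6) -> [14, 6]
dequeue()->14, [6]
dequeue()->6, []
enqueue(28) -> [28]
enqueue(37) -> [28, 37]
enqueue(35) -> [28, 37, 35]
dequeue()->28, [37, 35]
dequeue()->37, [35]

Final queue: [35]


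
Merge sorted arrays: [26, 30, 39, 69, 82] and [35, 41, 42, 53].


Take 26 from A
Take 30 from A
Take 35 from B
Take 39 from A
Take 41 from B
Take 42 from B
Take 53 from B

Merged: [26, 30, 35, 39, 41, 42, 53, 69, 82]


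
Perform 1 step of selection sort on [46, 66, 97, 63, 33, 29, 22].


Initial: [46, 66, 97, 63, 33, 29, 22]
Step 1: min=22 at 6
  Swap: [22, 66, 97, 63, 33, 29, 46]

After 1 step: [22, 66, 97, 63, 33, 29, 46]


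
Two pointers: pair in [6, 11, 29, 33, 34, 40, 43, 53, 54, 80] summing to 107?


lo=0(6)+hi=9(80)=86
lo=1(11)+hi=9(80)=91
lo=2(29)+hi=9(80)=109
lo=2(29)+hi=8(54)=83
lo=3(33)+hi=8(54)=87
lo=4(34)+hi=8(54)=88
lo=5(40)+hi=8(54)=94
lo=6(43)+hi=8(54)=97
lo=7(53)+hi=8(54)=107

Yes: 53+54=107


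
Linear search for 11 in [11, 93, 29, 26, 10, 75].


i=0: 11==11 found!

Found at 0, 1 comps


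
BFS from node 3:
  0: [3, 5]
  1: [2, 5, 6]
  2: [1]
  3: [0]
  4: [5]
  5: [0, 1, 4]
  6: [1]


Visit 3, enqueue [0]
Visit 0, enqueue [5]
Visit 5, enqueue [1, 4]
Visit 1, enqueue [2, 6]
Visit 4, enqueue []
Visit 2, enqueue []
Visit 6, enqueue []

BFS order: [3, 0, 5, 1, 4, 2, 6]


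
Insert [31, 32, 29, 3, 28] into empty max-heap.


Insert 31: [31]
Insert 32: [32, 31]
Insert 29: [32, 31, 29]
Insert 3: [32, 31, 29, 3]
Insert 28: [32, 31, 29, 3, 28]

Final heap: [32, 31, 29, 3, 28]


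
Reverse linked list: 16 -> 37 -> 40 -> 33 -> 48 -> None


Step 1: curr=16, set curr.next=prev(None) | reversed so far: 16
Step 2: curr=37, set curr.next=prev(16) | reversed so far: 37 -> 16
Step 3: curr=40, set curr.next=prev(37) | reversed so far: 40 -> 37 -> 16
Step 4: curr=33, set curr.next=prev(40) | reversed so far: 33 -> 40 -> 37 -> 16
Step 5: curr=48, set curr.next=prev(33) | reversed so far: 48 -> 33 -> 40 -> 37 -> 16

48 -> 33 -> 40 -> 37 -> 16 -> None


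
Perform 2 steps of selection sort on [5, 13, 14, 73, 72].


Initial: [5, 13, 14, 73, 72]
Step 1: min=5 at 0
  Swap: [5, 13, 14, 73, 72]
Step 2: min=13 at 1
  Swap: [5, 13, 14, 73, 72]

After 2 steps: [5, 13, 14, 73, 72]


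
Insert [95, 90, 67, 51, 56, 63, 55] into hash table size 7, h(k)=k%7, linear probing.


Insert 95: h=4 -> slot 4
Insert 90: h=6 -> slot 6
Insert 67: h=4, 1 probes -> slot 5
Insert 51: h=2 -> slot 2
Insert 56: h=0 -> slot 0
Insert 63: h=0, 1 probes -> slot 1
Insert 55: h=6, 4 probes -> slot 3

Table: [56, 63, 51, 55, 95, 67, 90]


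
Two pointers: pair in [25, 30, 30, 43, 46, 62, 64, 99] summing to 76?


lo=0(25)+hi=7(99)=124
lo=0(25)+hi=6(64)=89
lo=0(25)+hi=5(62)=87
lo=0(25)+hi=4(46)=71
lo=1(30)+hi=4(46)=76

Yes: 30+46=76


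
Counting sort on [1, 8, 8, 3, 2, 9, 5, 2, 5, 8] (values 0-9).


Input: [1, 8, 8, 3, 2, 9, 5, 2, 5, 8]
Counts: [0, 1, 2, 1, 0, 2, 0, 0, 3, 1]

Sorted: [1, 2, 2, 3, 5, 5, 8, 8, 8, 9]


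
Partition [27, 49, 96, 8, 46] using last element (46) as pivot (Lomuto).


Pivot: 46
  27 <= 46: advance i (no swap)
  8 <= 46: swap -> [27, 8, 96, 49, 46]
Place pivot at 2: [27, 8, 46, 49, 96]

Partitioned: [27, 8, 46, 49, 96]


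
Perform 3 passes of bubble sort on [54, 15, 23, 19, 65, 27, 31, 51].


Initial: [54, 15, 23, 19, 65, 27, 31, 51]
Pass 1: [15, 23, 19, 54, 27, 31, 51, 65] (6 swaps)
Pass 2: [15, 19, 23, 27, 31, 51, 54, 65] (4 swaps)
Pass 3: [15, 19, 23, 27, 31, 51, 54, 65] (0 swaps)

After 3 passes: [15, 19, 23, 27, 31, 51, 54, 65]


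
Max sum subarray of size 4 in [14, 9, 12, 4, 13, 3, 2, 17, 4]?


[0:4]: 39
[1:5]: 38
[2:6]: 32
[3:7]: 22
[4:8]: 35
[5:9]: 26

Max: 39 at [0:4]


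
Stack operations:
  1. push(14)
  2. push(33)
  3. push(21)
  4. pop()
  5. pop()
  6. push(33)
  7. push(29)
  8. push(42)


push(14) -> [14]
push(33) -> [14, 33]
push(21) -> [14, 33, 21]
pop()->21, [14, 33]
pop()->33, [14]
push(33) -> [14, 33]
push(29) -> [14, 33, 29]
push(42) -> [14, 33, 29, 42]

Final stack: [14, 33, 29, 42]


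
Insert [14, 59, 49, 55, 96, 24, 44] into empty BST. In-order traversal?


Insert 14: root
Insert 59: R from 14
Insert 49: R from 14 -> L from 59
Insert 55: R from 14 -> L from 59 -> R from 49
Insert 96: R from 14 -> R from 59
Insert 24: R from 14 -> L from 59 -> L from 49
Insert 44: R from 14 -> L from 59 -> L from 49 -> R from 24

In-order: [14, 24, 44, 49, 55, 59, 96]


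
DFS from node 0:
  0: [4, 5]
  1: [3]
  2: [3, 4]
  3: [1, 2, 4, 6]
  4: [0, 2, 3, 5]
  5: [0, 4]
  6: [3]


Visit 0, push [5, 4]
Visit 4, push [5, 3, 2]
Visit 2, push [3]
Visit 3, push [6, 1]
Visit 1, push []
Visit 6, push []
Visit 5, push []

DFS order: [0, 4, 2, 3, 1, 6, 5]


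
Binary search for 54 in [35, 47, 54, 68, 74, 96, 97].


Step 1: lo=0, hi=6, mid=3, val=68
Step 2: lo=0, hi=2, mid=1, val=47
Step 3: lo=2, hi=2, mid=2, val=54

Found at index 2


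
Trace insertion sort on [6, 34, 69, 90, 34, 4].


Initial: [6, 34, 69, 90, 34, 4]
Insert 34: [6, 34, 69, 90, 34, 4]
Insert 69: [6, 34, 69, 90, 34, 4]
Insert 90: [6, 34, 69, 90, 34, 4]
Insert 34: [6, 34, 34, 69, 90, 4]
Insert 4: [4, 6, 34, 34, 69, 90]

Sorted: [4, 6, 34, 34, 69, 90]


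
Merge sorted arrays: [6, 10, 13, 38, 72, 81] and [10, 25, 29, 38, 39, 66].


Take 6 from A
Take 10 from A
Take 10 from B
Take 13 from A
Take 25 from B
Take 29 from B
Take 38 from A
Take 38 from B
Take 39 from B
Take 66 from B

Merged: [6, 10, 10, 13, 25, 29, 38, 38, 39, 66, 72, 81]


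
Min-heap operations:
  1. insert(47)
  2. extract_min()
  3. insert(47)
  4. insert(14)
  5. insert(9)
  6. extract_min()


insert(47) -> [47]
extract_min()->47, []
insert(47) -> [47]
insert(14) -> [14, 47]
insert(9) -> [9, 47, 14]
extract_min()->9, [14, 47]

Final heap: [14, 47]


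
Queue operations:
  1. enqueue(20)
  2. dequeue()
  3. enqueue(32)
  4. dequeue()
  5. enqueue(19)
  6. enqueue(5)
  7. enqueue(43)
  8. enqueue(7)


enqueue(20) -> [20]
dequeue()->20, []
enqueue(32) -> [32]
dequeue()->32, []
enqueue(19) -> [19]
enqueue(5) -> [19, 5]
enqueue(43) -> [19, 5, 43]
enqueue(7) -> [19, 5, 43, 7]

Final queue: [19, 5, 43, 7]


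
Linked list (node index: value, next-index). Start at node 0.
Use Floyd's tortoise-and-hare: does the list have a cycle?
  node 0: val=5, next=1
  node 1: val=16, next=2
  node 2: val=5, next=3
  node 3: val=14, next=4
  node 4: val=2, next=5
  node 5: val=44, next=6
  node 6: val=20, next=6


Floyd's tortoise (slow, +1) and hare (fast, +2):
  init: slow=0, fast=0
  step 1: slow=1, fast=2
  step 2: slow=2, fast=4
  step 3: slow=3, fast=6
  step 4: slow=4, fast=6
  step 5: slow=5, fast=6
  step 6: slow=6, fast=6
  slow == fast at node 6: cycle detected

Cycle: yes


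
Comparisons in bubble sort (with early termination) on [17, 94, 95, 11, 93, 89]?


Algorithm: bubble sort (with early termination)
Input: [17, 94, 95, 11, 93, 89]
Sorted: [11, 17, 89, 93, 94, 95]

14


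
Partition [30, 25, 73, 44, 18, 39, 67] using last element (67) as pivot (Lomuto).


Pivot: 67
  30 <= 67: advance i (no swap)
  25 <= 67: advance i (no swap)
  44 <= 67: swap -> [30, 25, 44, 73, 18, 39, 67]
  18 <= 67: swap -> [30, 25, 44, 18, 73, 39, 67]
  39 <= 67: swap -> [30, 25, 44, 18, 39, 73, 67]
Place pivot at 5: [30, 25, 44, 18, 39, 67, 73]

Partitioned: [30, 25, 44, 18, 39, 67, 73]


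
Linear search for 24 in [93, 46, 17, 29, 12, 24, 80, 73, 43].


i=0: 93!=24
i=1: 46!=24
i=2: 17!=24
i=3: 29!=24
i=4: 12!=24
i=5: 24==24 found!

Found at 5, 6 comps


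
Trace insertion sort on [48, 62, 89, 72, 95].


Initial: [48, 62, 89, 72, 95]
Insert 62: [48, 62, 89, 72, 95]
Insert 89: [48, 62, 89, 72, 95]
Insert 72: [48, 62, 72, 89, 95]
Insert 95: [48, 62, 72, 89, 95]

Sorted: [48, 62, 72, 89, 95]


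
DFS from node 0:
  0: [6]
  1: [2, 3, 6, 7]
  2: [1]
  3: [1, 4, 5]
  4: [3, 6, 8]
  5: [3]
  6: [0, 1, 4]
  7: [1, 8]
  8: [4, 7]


Visit 0, push [6]
Visit 6, push [4, 1]
Visit 1, push [7, 3, 2]
Visit 2, push []
Visit 3, push [5, 4]
Visit 4, push [8]
Visit 8, push [7]
Visit 7, push []
Visit 5, push []

DFS order: [0, 6, 1, 2, 3, 4, 8, 7, 5]


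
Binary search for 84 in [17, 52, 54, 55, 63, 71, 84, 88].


Step 1: lo=0, hi=7, mid=3, val=55
Step 2: lo=4, hi=7, mid=5, val=71
Step 3: lo=6, hi=7, mid=6, val=84

Found at index 6


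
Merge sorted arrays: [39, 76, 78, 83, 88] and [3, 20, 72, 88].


Take 3 from B
Take 20 from B
Take 39 from A
Take 72 from B
Take 76 from A
Take 78 from A
Take 83 from A
Take 88 from A

Merged: [3, 20, 39, 72, 76, 78, 83, 88, 88]


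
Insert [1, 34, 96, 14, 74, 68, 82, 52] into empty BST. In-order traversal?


Insert 1: root
Insert 34: R from 1
Insert 96: R from 1 -> R from 34
Insert 14: R from 1 -> L from 34
Insert 74: R from 1 -> R from 34 -> L from 96
Insert 68: R from 1 -> R from 34 -> L from 96 -> L from 74
Insert 82: R from 1 -> R from 34 -> L from 96 -> R from 74
Insert 52: R from 1 -> R from 34 -> L from 96 -> L from 74 -> L from 68

In-order: [1, 14, 34, 52, 68, 74, 82, 96]


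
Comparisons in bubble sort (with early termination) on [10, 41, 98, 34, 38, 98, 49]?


Algorithm: bubble sort (with early termination)
Input: [10, 41, 98, 34, 38, 98, 49]
Sorted: [10, 34, 38, 41, 49, 98, 98]

15


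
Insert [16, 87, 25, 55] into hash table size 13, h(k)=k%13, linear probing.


Insert 16: h=3 -> slot 3
Insert 87: h=9 -> slot 9
Insert 25: h=12 -> slot 12
Insert 55: h=3, 1 probes -> slot 4

Table: [None, None, None, 16, 55, None, None, None, None, 87, None, None, 25]


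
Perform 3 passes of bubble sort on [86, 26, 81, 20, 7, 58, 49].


Initial: [86, 26, 81, 20, 7, 58, 49]
Pass 1: [26, 81, 20, 7, 58, 49, 86] (6 swaps)
Pass 2: [26, 20, 7, 58, 49, 81, 86] (4 swaps)
Pass 3: [20, 7, 26, 49, 58, 81, 86] (3 swaps)

After 3 passes: [20, 7, 26, 49, 58, 81, 86]


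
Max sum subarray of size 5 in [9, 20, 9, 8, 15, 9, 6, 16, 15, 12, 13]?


[0:5]: 61
[1:6]: 61
[2:7]: 47
[3:8]: 54
[4:9]: 61
[5:10]: 58
[6:11]: 62

Max: 62 at [6:11]


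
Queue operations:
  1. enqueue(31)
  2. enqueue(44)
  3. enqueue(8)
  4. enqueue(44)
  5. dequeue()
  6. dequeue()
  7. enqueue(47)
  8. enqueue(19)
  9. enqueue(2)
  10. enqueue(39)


enqueue(31) -> [31]
enqueue(44) -> [31, 44]
enqueue(8) -> [31, 44, 8]
enqueue(44) -> [31, 44, 8, 44]
dequeue()->31, [44, 8, 44]
dequeue()->44, [8, 44]
enqueue(47) -> [8, 44, 47]
enqueue(19) -> [8, 44, 47, 19]
enqueue(2) -> [8, 44, 47, 19, 2]
enqueue(39) -> [8, 44, 47, 19, 2, 39]

Final queue: [8, 44, 47, 19, 2, 39]


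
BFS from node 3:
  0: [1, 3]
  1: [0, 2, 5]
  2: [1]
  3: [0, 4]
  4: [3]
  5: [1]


Visit 3, enqueue [0, 4]
Visit 0, enqueue [1]
Visit 4, enqueue []
Visit 1, enqueue [2, 5]
Visit 2, enqueue []
Visit 5, enqueue []

BFS order: [3, 0, 4, 1, 2, 5]


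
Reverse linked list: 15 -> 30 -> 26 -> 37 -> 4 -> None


Step 1: curr=15, set curr.next=prev(None) | reversed so far: 15
Step 2: curr=30, set curr.next=prev(15) | reversed so far: 30 -> 15
Step 3: curr=26, set curr.next=prev(30) | reversed so far: 26 -> 30 -> 15
Step 4: curr=37, set curr.next=prev(26) | reversed so far: 37 -> 26 -> 30 -> 15
Step 5: curr=4, set curr.next=prev(37) | reversed so far: 4 -> 37 -> 26 -> 30 -> 15

4 -> 37 -> 26 -> 30 -> 15 -> None


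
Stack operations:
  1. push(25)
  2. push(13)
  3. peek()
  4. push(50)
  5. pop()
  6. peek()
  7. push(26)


push(25) -> [25]
push(13) -> [25, 13]
peek()->13
push(50) -> [25, 13, 50]
pop()->50, [25, 13]
peek()->13
push(26) -> [25, 13, 26]

Final stack: [25, 13, 26]


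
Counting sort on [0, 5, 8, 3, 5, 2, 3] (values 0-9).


Input: [0, 5, 8, 3, 5, 2, 3]
Counts: [1, 0, 1, 2, 0, 2, 0, 0, 1, 0]

Sorted: [0, 2, 3, 3, 5, 5, 8]


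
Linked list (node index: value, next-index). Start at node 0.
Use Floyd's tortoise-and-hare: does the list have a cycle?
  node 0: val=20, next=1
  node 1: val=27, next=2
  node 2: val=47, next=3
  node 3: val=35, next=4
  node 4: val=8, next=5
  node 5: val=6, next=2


Floyd's tortoise (slow, +1) and hare (fast, +2):
  init: slow=0, fast=0
  step 1: slow=1, fast=2
  step 2: slow=2, fast=4
  step 3: slow=3, fast=2
  step 4: slow=4, fast=4
  slow == fast at node 4: cycle detected

Cycle: yes


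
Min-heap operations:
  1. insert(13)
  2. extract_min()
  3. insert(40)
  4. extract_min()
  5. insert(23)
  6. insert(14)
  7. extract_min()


insert(13) -> [13]
extract_min()->13, []
insert(40) -> [40]
extract_min()->40, []
insert(23) -> [23]
insert(14) -> [14, 23]
extract_min()->14, [23]

Final heap: [23]


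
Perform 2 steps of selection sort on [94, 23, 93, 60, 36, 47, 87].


Initial: [94, 23, 93, 60, 36, 47, 87]
Step 1: min=23 at 1
  Swap: [23, 94, 93, 60, 36, 47, 87]
Step 2: min=36 at 4
  Swap: [23, 36, 93, 60, 94, 47, 87]

After 2 steps: [23, 36, 93, 60, 94, 47, 87]


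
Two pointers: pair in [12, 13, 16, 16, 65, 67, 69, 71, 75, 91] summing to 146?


lo=0(12)+hi=9(91)=103
lo=1(13)+hi=9(91)=104
lo=2(16)+hi=9(91)=107
lo=3(16)+hi=9(91)=107
lo=4(65)+hi=9(91)=156
lo=4(65)+hi=8(75)=140
lo=5(67)+hi=8(75)=142
lo=6(69)+hi=8(75)=144
lo=7(71)+hi=8(75)=146

Yes: 71+75=146


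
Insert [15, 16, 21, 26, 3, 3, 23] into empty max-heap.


Insert 15: [15]
Insert 16: [16, 15]
Insert 21: [21, 15, 16]
Insert 26: [26, 21, 16, 15]
Insert 3: [26, 21, 16, 15, 3]
Insert 3: [26, 21, 16, 15, 3, 3]
Insert 23: [26, 21, 23, 15, 3, 3, 16]

Final heap: [26, 21, 23, 15, 3, 3, 16]


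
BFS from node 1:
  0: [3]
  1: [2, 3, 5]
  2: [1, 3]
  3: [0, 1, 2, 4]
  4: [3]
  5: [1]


Visit 1, enqueue [2, 3, 5]
Visit 2, enqueue []
Visit 3, enqueue [0, 4]
Visit 5, enqueue []
Visit 0, enqueue []
Visit 4, enqueue []

BFS order: [1, 2, 3, 5, 0, 4]


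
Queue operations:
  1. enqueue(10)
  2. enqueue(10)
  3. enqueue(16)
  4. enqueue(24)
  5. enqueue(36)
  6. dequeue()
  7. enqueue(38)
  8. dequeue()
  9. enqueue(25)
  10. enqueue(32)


enqueue(10) -> [10]
enqueue(10) -> [10, 10]
enqueue(16) -> [10, 10, 16]
enqueue(24) -> [10, 10, 16, 24]
enqueue(36) -> [10, 10, 16, 24, 36]
dequeue()->10, [10, 16, 24, 36]
enqueue(38) -> [10, 16, 24, 36, 38]
dequeue()->10, [16, 24, 36, 38]
enqueue(25) -> [16, 24, 36, 38, 25]
enqueue(32) -> [16, 24, 36, 38, 25, 32]

Final queue: [16, 24, 36, 38, 25, 32]


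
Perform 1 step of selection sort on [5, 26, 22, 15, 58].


Initial: [5, 26, 22, 15, 58]
Step 1: min=5 at 0
  Swap: [5, 26, 22, 15, 58]

After 1 step: [5, 26, 22, 15, 58]


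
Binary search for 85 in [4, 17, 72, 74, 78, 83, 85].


Step 1: lo=0, hi=6, mid=3, val=74
Step 2: lo=4, hi=6, mid=5, val=83
Step 3: lo=6, hi=6, mid=6, val=85

Found at index 6


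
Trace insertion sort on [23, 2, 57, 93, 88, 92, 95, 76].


Initial: [23, 2, 57, 93, 88, 92, 95, 76]
Insert 2: [2, 23, 57, 93, 88, 92, 95, 76]
Insert 57: [2, 23, 57, 93, 88, 92, 95, 76]
Insert 93: [2, 23, 57, 93, 88, 92, 95, 76]
Insert 88: [2, 23, 57, 88, 93, 92, 95, 76]
Insert 92: [2, 23, 57, 88, 92, 93, 95, 76]
Insert 95: [2, 23, 57, 88, 92, 93, 95, 76]
Insert 76: [2, 23, 57, 76, 88, 92, 93, 95]

Sorted: [2, 23, 57, 76, 88, 92, 93, 95]


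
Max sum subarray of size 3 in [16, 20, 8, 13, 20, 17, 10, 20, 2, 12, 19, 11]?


[0:3]: 44
[1:4]: 41
[2:5]: 41
[3:6]: 50
[4:7]: 47
[5:8]: 47
[6:9]: 32
[7:10]: 34
[8:11]: 33
[9:12]: 42

Max: 50 at [3:6]


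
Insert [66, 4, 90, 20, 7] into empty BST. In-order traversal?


Insert 66: root
Insert 4: L from 66
Insert 90: R from 66
Insert 20: L from 66 -> R from 4
Insert 7: L from 66 -> R from 4 -> L from 20

In-order: [4, 7, 20, 66, 90]


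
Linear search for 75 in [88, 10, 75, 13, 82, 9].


i=0: 88!=75
i=1: 10!=75
i=2: 75==75 found!

Found at 2, 3 comps


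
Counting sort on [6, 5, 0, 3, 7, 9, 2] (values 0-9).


Input: [6, 5, 0, 3, 7, 9, 2]
Counts: [1, 0, 1, 1, 0, 1, 1, 1, 0, 1]

Sorted: [0, 2, 3, 5, 6, 7, 9]


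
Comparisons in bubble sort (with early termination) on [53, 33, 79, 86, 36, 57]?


Algorithm: bubble sort (with early termination)
Input: [53, 33, 79, 86, 36, 57]
Sorted: [33, 36, 53, 57, 79, 86]

14


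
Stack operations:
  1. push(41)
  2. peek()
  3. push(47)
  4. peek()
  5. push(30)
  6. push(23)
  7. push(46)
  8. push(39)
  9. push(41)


push(41) -> [41]
peek()->41
push(47) -> [41, 47]
peek()->47
push(30) -> [41, 47, 30]
push(23) -> [41, 47, 30, 23]
push(46) -> [41, 47, 30, 23, 46]
push(39) -> [41, 47, 30, 23, 46, 39]
push(41) -> [41, 47, 30, 23, 46, 39, 41]

Final stack: [41, 47, 30, 23, 46, 39, 41]


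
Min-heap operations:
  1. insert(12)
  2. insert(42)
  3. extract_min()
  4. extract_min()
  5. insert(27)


insert(12) -> [12]
insert(42) -> [12, 42]
extract_min()->12, [42]
extract_min()->42, []
insert(27) -> [27]

Final heap: [27]


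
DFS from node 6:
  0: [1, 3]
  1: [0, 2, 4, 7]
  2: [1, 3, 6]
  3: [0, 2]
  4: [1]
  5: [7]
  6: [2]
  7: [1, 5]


Visit 6, push [2]
Visit 2, push [3, 1]
Visit 1, push [7, 4, 0]
Visit 0, push [3]
Visit 3, push []
Visit 4, push []
Visit 7, push [5]
Visit 5, push []

DFS order: [6, 2, 1, 0, 3, 4, 7, 5]


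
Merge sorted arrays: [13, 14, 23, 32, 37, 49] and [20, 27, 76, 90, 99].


Take 13 from A
Take 14 from A
Take 20 from B
Take 23 from A
Take 27 from B
Take 32 from A
Take 37 from A
Take 49 from A

Merged: [13, 14, 20, 23, 27, 32, 37, 49, 76, 90, 99]


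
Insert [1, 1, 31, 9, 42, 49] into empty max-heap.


Insert 1: [1]
Insert 1: [1, 1]
Insert 31: [31, 1, 1]
Insert 9: [31, 9, 1, 1]
Insert 42: [42, 31, 1, 1, 9]
Insert 49: [49, 31, 42, 1, 9, 1]

Final heap: [49, 31, 42, 1, 9, 1]


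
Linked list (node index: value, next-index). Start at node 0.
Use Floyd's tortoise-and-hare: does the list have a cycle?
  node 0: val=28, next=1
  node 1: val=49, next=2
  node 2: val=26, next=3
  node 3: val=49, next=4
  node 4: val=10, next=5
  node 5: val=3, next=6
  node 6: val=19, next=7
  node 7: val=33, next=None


Floyd's tortoise (slow, +1) and hare (fast, +2):
  init: slow=0, fast=0
  step 1: slow=1, fast=2
  step 2: slow=2, fast=4
  step 3: slow=3, fast=6
  step 4: fast 6->7->None, no cycle

Cycle: no


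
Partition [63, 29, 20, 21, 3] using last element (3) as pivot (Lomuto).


Pivot: 3
Place pivot at 0: [3, 29, 20, 21, 63]

Partitioned: [3, 29, 20, 21, 63]


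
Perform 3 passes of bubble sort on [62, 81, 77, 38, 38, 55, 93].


Initial: [62, 81, 77, 38, 38, 55, 93]
Pass 1: [62, 77, 38, 38, 55, 81, 93] (4 swaps)
Pass 2: [62, 38, 38, 55, 77, 81, 93] (3 swaps)
Pass 3: [38, 38, 55, 62, 77, 81, 93] (3 swaps)

After 3 passes: [38, 38, 55, 62, 77, 81, 93]


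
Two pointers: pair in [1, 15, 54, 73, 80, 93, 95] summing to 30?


lo=0(1)+hi=6(95)=96
lo=0(1)+hi=5(93)=94
lo=0(1)+hi=4(80)=81
lo=0(1)+hi=3(73)=74
lo=0(1)+hi=2(54)=55
lo=0(1)+hi=1(15)=16

No pair found


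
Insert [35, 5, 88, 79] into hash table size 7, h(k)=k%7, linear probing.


Insert 35: h=0 -> slot 0
Insert 5: h=5 -> slot 5
Insert 88: h=4 -> slot 4
Insert 79: h=2 -> slot 2

Table: [35, None, 79, None, 88, 5, None]


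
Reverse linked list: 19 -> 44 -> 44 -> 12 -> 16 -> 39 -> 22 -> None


Step 1: curr=19, set curr.next=prev(None) | reversed so far: 19
Step 2: curr=44, set curr.next=prev(19) | reversed so far: 44 -> 19
Step 3: curr=44, set curr.next=prev(44) | reversed so far: 44 -> 44 -> 19
Step 4: curr=12, set curr.next=prev(44) | reversed so far: 12 -> 44 -> 44 -> 19
Step 5: curr=16, set curr.next=prev(12) | reversed so far: 16 -> 12 -> 44 -> 44 -> 19
Step 6: curr=39, set curr.next=prev(16) | reversed so far: 39 -> 16 -> 12 -> 44 -> 44 -> 19
Step 7: curr=22, set curr.next=prev(39) | reversed so far: 22 -> 39 -> 16 -> 12 -> 44 -> 44 -> 19

22 -> 39 -> 16 -> 12 -> 44 -> 44 -> 19 -> None


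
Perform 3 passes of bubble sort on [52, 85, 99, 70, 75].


Initial: [52, 85, 99, 70, 75]
Pass 1: [52, 85, 70, 75, 99] (2 swaps)
Pass 2: [52, 70, 75, 85, 99] (2 swaps)
Pass 3: [52, 70, 75, 85, 99] (0 swaps)

After 3 passes: [52, 70, 75, 85, 99]


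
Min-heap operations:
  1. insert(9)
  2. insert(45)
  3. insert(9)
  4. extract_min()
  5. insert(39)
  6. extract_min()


insert(9) -> [9]
insert(45) -> [9, 45]
insert(9) -> [9, 45, 9]
extract_min()->9, [9, 45]
insert(39) -> [9, 45, 39]
extract_min()->9, [39, 45]

Final heap: [39, 45]


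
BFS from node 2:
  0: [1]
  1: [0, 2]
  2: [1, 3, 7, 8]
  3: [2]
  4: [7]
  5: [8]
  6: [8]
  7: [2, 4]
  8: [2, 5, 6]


Visit 2, enqueue [1, 3, 7, 8]
Visit 1, enqueue [0]
Visit 3, enqueue []
Visit 7, enqueue [4]
Visit 8, enqueue [5, 6]
Visit 0, enqueue []
Visit 4, enqueue []
Visit 5, enqueue []
Visit 6, enqueue []

BFS order: [2, 1, 3, 7, 8, 0, 4, 5, 6]


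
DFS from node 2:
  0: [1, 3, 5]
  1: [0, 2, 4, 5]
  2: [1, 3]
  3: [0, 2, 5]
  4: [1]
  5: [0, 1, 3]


Visit 2, push [3, 1]
Visit 1, push [5, 4, 0]
Visit 0, push [5, 3]
Visit 3, push [5]
Visit 5, push []
Visit 4, push []

DFS order: [2, 1, 0, 3, 5, 4]


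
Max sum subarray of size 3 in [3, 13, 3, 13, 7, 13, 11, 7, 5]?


[0:3]: 19
[1:4]: 29
[2:5]: 23
[3:6]: 33
[4:7]: 31
[5:8]: 31
[6:9]: 23

Max: 33 at [3:6]


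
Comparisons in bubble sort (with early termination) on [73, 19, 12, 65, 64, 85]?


Algorithm: bubble sort (with early termination)
Input: [73, 19, 12, 65, 64, 85]
Sorted: [12, 19, 64, 65, 73, 85]

12


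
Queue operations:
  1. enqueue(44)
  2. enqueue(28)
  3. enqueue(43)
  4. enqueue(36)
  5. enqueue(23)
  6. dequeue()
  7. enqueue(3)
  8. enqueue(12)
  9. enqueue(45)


enqueue(44) -> [44]
enqueue(28) -> [44, 28]
enqueue(43) -> [44, 28, 43]
enqueue(36) -> [44, 28, 43, 36]
enqueue(23) -> [44, 28, 43, 36, 23]
dequeue()->44, [28, 43, 36, 23]
enqueue(3) -> [28, 43, 36, 23, 3]
enqueue(12) -> [28, 43, 36, 23, 3, 12]
enqueue(45) -> [28, 43, 36, 23, 3, 12, 45]

Final queue: [28, 43, 36, 23, 3, 12, 45]


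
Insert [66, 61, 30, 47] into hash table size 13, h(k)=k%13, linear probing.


Insert 66: h=1 -> slot 1
Insert 61: h=9 -> slot 9
Insert 30: h=4 -> slot 4
Insert 47: h=8 -> slot 8

Table: [None, 66, None, None, 30, None, None, None, 47, 61, None, None, None]


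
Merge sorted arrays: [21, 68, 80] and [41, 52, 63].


Take 21 from A
Take 41 from B
Take 52 from B
Take 63 from B

Merged: [21, 41, 52, 63, 68, 80]


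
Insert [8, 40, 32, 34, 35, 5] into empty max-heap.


Insert 8: [8]
Insert 40: [40, 8]
Insert 32: [40, 8, 32]
Insert 34: [40, 34, 32, 8]
Insert 35: [40, 35, 32, 8, 34]
Insert 5: [40, 35, 32, 8, 34, 5]

Final heap: [40, 35, 32, 8, 34, 5]


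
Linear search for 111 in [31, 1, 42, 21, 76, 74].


i=0: 31!=111
i=1: 1!=111
i=2: 42!=111
i=3: 21!=111
i=4: 76!=111
i=5: 74!=111

Not found, 6 comps


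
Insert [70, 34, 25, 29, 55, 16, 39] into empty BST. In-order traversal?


Insert 70: root
Insert 34: L from 70
Insert 25: L from 70 -> L from 34
Insert 29: L from 70 -> L from 34 -> R from 25
Insert 55: L from 70 -> R from 34
Insert 16: L from 70 -> L from 34 -> L from 25
Insert 39: L from 70 -> R from 34 -> L from 55

In-order: [16, 25, 29, 34, 39, 55, 70]


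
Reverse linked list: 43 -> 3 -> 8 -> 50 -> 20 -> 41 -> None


Step 1: curr=43, set curr.next=prev(None) | reversed so far: 43
Step 2: curr=3, set curr.next=prev(43) | reversed so far: 3 -> 43
Step 3: curr=8, set curr.next=prev(3) | reversed so far: 8 -> 3 -> 43
Step 4: curr=50, set curr.next=prev(8) | reversed so far: 50 -> 8 -> 3 -> 43
Step 5: curr=20, set curr.next=prev(50) | reversed so far: 20 -> 50 -> 8 -> 3 -> 43
Step 6: curr=41, set curr.next=prev(20) | reversed so far: 41 -> 20 -> 50 -> 8 -> 3 -> 43

41 -> 20 -> 50 -> 8 -> 3 -> 43 -> None


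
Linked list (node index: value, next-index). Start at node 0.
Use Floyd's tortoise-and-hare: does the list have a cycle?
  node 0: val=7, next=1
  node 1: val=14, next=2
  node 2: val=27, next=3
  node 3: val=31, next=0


Floyd's tortoise (slow, +1) and hare (fast, +2):
  init: slow=0, fast=0
  step 1: slow=1, fast=2
  step 2: slow=2, fast=0
  step 3: slow=3, fast=2
  step 4: slow=0, fast=0
  slow == fast at node 0: cycle detected

Cycle: yes


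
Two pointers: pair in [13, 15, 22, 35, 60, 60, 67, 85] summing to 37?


lo=0(13)+hi=7(85)=98
lo=0(13)+hi=6(67)=80
lo=0(13)+hi=5(60)=73
lo=0(13)+hi=4(60)=73
lo=0(13)+hi=3(35)=48
lo=0(13)+hi=2(22)=35
lo=1(15)+hi=2(22)=37

Yes: 15+22=37


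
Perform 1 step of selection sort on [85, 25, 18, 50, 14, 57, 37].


Initial: [85, 25, 18, 50, 14, 57, 37]
Step 1: min=14 at 4
  Swap: [14, 25, 18, 50, 85, 57, 37]

After 1 step: [14, 25, 18, 50, 85, 57, 37]


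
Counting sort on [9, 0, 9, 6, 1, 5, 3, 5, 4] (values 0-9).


Input: [9, 0, 9, 6, 1, 5, 3, 5, 4]
Counts: [1, 1, 0, 1, 1, 2, 1, 0, 0, 2]

Sorted: [0, 1, 3, 4, 5, 5, 6, 9, 9]


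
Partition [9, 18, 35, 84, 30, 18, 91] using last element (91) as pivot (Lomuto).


Pivot: 91
  9 <= 91: advance i (no swap)
  18 <= 91: advance i (no swap)
  35 <= 91: advance i (no swap)
  84 <= 91: advance i (no swap)
  30 <= 91: advance i (no swap)
  18 <= 91: advance i (no swap)
Place pivot at 6: [9, 18, 35, 84, 30, 18, 91]

Partitioned: [9, 18, 35, 84, 30, 18, 91]


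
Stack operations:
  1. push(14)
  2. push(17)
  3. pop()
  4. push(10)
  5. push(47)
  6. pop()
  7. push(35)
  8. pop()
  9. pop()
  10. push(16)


push(14) -> [14]
push(17) -> [14, 17]
pop()->17, [14]
push(10) -> [14, 10]
push(47) -> [14, 10, 47]
pop()->47, [14, 10]
push(35) -> [14, 10, 35]
pop()->35, [14, 10]
pop()->10, [14]
push(16) -> [14, 16]

Final stack: [14, 16]


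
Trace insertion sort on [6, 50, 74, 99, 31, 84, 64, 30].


Initial: [6, 50, 74, 99, 31, 84, 64, 30]
Insert 50: [6, 50, 74, 99, 31, 84, 64, 30]
Insert 74: [6, 50, 74, 99, 31, 84, 64, 30]
Insert 99: [6, 50, 74, 99, 31, 84, 64, 30]
Insert 31: [6, 31, 50, 74, 99, 84, 64, 30]
Insert 84: [6, 31, 50, 74, 84, 99, 64, 30]
Insert 64: [6, 31, 50, 64, 74, 84, 99, 30]
Insert 30: [6, 30, 31, 50, 64, 74, 84, 99]

Sorted: [6, 30, 31, 50, 64, 74, 84, 99]


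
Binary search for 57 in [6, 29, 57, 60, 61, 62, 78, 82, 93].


Step 1: lo=0, hi=8, mid=4, val=61
Step 2: lo=0, hi=3, mid=1, val=29
Step 3: lo=2, hi=3, mid=2, val=57

Found at index 2


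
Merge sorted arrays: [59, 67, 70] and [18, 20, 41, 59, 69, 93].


Take 18 from B
Take 20 from B
Take 41 from B
Take 59 from A
Take 59 from B
Take 67 from A
Take 69 from B
Take 70 from A

Merged: [18, 20, 41, 59, 59, 67, 69, 70, 93]


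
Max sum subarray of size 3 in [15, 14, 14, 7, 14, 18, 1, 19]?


[0:3]: 43
[1:4]: 35
[2:5]: 35
[3:6]: 39
[4:7]: 33
[5:8]: 38

Max: 43 at [0:3]


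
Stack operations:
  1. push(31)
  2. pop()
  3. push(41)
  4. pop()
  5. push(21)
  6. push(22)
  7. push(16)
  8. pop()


push(31) -> [31]
pop()->31, []
push(41) -> [41]
pop()->41, []
push(21) -> [21]
push(22) -> [21, 22]
push(16) -> [21, 22, 16]
pop()->16, [21, 22]

Final stack: [21, 22]


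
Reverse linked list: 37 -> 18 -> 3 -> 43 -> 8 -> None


Step 1: curr=37, set curr.next=prev(None) | reversed so far: 37
Step 2: curr=18, set curr.next=prev(37) | reversed so far: 18 -> 37
Step 3: curr=3, set curr.next=prev(18) | reversed so far: 3 -> 18 -> 37
Step 4: curr=43, set curr.next=prev(3) | reversed so far: 43 -> 3 -> 18 -> 37
Step 5: curr=8, set curr.next=prev(43) | reversed so far: 8 -> 43 -> 3 -> 18 -> 37

8 -> 43 -> 3 -> 18 -> 37 -> None


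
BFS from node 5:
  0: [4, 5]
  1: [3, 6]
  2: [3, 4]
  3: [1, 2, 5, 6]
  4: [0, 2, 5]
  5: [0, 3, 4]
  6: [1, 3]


Visit 5, enqueue [0, 3, 4]
Visit 0, enqueue []
Visit 3, enqueue [1, 2, 6]
Visit 4, enqueue []
Visit 1, enqueue []
Visit 2, enqueue []
Visit 6, enqueue []

BFS order: [5, 0, 3, 4, 1, 2, 6]


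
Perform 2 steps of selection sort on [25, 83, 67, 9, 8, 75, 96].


Initial: [25, 83, 67, 9, 8, 75, 96]
Step 1: min=8 at 4
  Swap: [8, 83, 67, 9, 25, 75, 96]
Step 2: min=9 at 3
  Swap: [8, 9, 67, 83, 25, 75, 96]

After 2 steps: [8, 9, 67, 83, 25, 75, 96]


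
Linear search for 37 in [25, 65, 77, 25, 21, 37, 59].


i=0: 25!=37
i=1: 65!=37
i=2: 77!=37
i=3: 25!=37
i=4: 21!=37
i=5: 37==37 found!

Found at 5, 6 comps


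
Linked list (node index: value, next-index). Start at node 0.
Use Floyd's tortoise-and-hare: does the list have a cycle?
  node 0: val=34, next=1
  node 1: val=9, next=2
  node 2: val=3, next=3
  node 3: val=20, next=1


Floyd's tortoise (slow, +1) and hare (fast, +2):
  init: slow=0, fast=0
  step 1: slow=1, fast=2
  step 2: slow=2, fast=1
  step 3: slow=3, fast=3
  slow == fast at node 3: cycle detected

Cycle: yes


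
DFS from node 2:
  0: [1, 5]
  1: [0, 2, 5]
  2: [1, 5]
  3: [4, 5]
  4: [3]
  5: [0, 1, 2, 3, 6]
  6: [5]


Visit 2, push [5, 1]
Visit 1, push [5, 0]
Visit 0, push [5]
Visit 5, push [6, 3]
Visit 3, push [4]
Visit 4, push []
Visit 6, push []

DFS order: [2, 1, 0, 5, 3, 4, 6]


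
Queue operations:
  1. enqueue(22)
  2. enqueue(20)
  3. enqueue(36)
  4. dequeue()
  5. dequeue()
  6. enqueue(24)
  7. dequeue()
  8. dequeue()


enqueue(22) -> [22]
enqueue(20) -> [22, 20]
enqueue(36) -> [22, 20, 36]
dequeue()->22, [20, 36]
dequeue()->20, [36]
enqueue(24) -> [36, 24]
dequeue()->36, [24]
dequeue()->24, []

Final queue: []


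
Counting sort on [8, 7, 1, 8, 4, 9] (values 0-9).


Input: [8, 7, 1, 8, 4, 9]
Counts: [0, 1, 0, 0, 1, 0, 0, 1, 2, 1]

Sorted: [1, 4, 7, 8, 8, 9]


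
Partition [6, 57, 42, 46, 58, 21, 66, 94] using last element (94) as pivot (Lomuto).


Pivot: 94
  6 <= 94: advance i (no swap)
  57 <= 94: advance i (no swap)
  42 <= 94: advance i (no swap)
  46 <= 94: advance i (no swap)
  58 <= 94: advance i (no swap)
  21 <= 94: advance i (no swap)
  66 <= 94: advance i (no swap)
Place pivot at 7: [6, 57, 42, 46, 58, 21, 66, 94]

Partitioned: [6, 57, 42, 46, 58, 21, 66, 94]


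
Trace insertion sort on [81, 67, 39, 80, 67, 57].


Initial: [81, 67, 39, 80, 67, 57]
Insert 67: [67, 81, 39, 80, 67, 57]
Insert 39: [39, 67, 81, 80, 67, 57]
Insert 80: [39, 67, 80, 81, 67, 57]
Insert 67: [39, 67, 67, 80, 81, 57]
Insert 57: [39, 57, 67, 67, 80, 81]

Sorted: [39, 57, 67, 67, 80, 81]


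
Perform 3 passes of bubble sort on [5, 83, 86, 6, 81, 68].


Initial: [5, 83, 86, 6, 81, 68]
Pass 1: [5, 83, 6, 81, 68, 86] (3 swaps)
Pass 2: [5, 6, 81, 68, 83, 86] (3 swaps)
Pass 3: [5, 6, 68, 81, 83, 86] (1 swaps)

After 3 passes: [5, 6, 68, 81, 83, 86]


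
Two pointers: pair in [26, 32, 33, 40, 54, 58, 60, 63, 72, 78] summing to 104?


lo=0(26)+hi=9(78)=104

Yes: 26+78=104


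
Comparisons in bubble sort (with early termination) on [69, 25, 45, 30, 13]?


Algorithm: bubble sort (with early termination)
Input: [69, 25, 45, 30, 13]
Sorted: [13, 25, 30, 45, 69]

10


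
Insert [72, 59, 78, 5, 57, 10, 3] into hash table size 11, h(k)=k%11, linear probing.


Insert 72: h=6 -> slot 6
Insert 59: h=4 -> slot 4
Insert 78: h=1 -> slot 1
Insert 5: h=5 -> slot 5
Insert 57: h=2 -> slot 2
Insert 10: h=10 -> slot 10
Insert 3: h=3 -> slot 3

Table: [None, 78, 57, 3, 59, 5, 72, None, None, None, 10]


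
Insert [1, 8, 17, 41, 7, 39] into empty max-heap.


Insert 1: [1]
Insert 8: [8, 1]
Insert 17: [17, 1, 8]
Insert 41: [41, 17, 8, 1]
Insert 7: [41, 17, 8, 1, 7]
Insert 39: [41, 17, 39, 1, 7, 8]

Final heap: [41, 17, 39, 1, 7, 8]


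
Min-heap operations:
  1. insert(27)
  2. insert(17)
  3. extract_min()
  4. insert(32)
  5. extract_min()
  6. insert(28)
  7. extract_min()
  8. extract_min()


insert(27) -> [27]
insert(17) -> [17, 27]
extract_min()->17, [27]
insert(32) -> [27, 32]
extract_min()->27, [32]
insert(28) -> [28, 32]
extract_min()->28, [32]
extract_min()->32, []

Final heap: []


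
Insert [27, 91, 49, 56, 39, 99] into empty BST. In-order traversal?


Insert 27: root
Insert 91: R from 27
Insert 49: R from 27 -> L from 91
Insert 56: R from 27 -> L from 91 -> R from 49
Insert 39: R from 27 -> L from 91 -> L from 49
Insert 99: R from 27 -> R from 91

In-order: [27, 39, 49, 56, 91, 99]


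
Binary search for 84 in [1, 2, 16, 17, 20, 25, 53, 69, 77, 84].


Step 1: lo=0, hi=9, mid=4, val=20
Step 2: lo=5, hi=9, mid=7, val=69
Step 3: lo=8, hi=9, mid=8, val=77
Step 4: lo=9, hi=9, mid=9, val=84

Found at index 9


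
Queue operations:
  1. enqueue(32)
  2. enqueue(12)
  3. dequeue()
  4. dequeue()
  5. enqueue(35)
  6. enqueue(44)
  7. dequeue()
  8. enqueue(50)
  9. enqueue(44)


enqueue(32) -> [32]
enqueue(12) -> [32, 12]
dequeue()->32, [12]
dequeue()->12, []
enqueue(35) -> [35]
enqueue(44) -> [35, 44]
dequeue()->35, [44]
enqueue(50) -> [44, 50]
enqueue(44) -> [44, 50, 44]

Final queue: [44, 50, 44]


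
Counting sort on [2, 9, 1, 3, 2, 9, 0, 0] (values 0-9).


Input: [2, 9, 1, 3, 2, 9, 0, 0]
Counts: [2, 1, 2, 1, 0, 0, 0, 0, 0, 2]

Sorted: [0, 0, 1, 2, 2, 3, 9, 9]


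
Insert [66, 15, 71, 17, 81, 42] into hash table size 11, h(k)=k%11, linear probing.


Insert 66: h=0 -> slot 0
Insert 15: h=4 -> slot 4
Insert 71: h=5 -> slot 5
Insert 17: h=6 -> slot 6
Insert 81: h=4, 3 probes -> slot 7
Insert 42: h=9 -> slot 9

Table: [66, None, None, None, 15, 71, 17, 81, None, 42, None]


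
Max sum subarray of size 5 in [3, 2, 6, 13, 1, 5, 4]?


[0:5]: 25
[1:6]: 27
[2:7]: 29

Max: 29 at [2:7]


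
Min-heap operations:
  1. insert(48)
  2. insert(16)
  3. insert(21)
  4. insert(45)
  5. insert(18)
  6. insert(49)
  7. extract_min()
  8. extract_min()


insert(48) -> [48]
insert(16) -> [16, 48]
insert(21) -> [16, 48, 21]
insert(45) -> [16, 45, 21, 48]
insert(18) -> [16, 18, 21, 48, 45]
insert(49) -> [16, 18, 21, 48, 45, 49]
extract_min()->16, [18, 45, 21, 48, 49]
extract_min()->18, [21, 45, 49, 48]

Final heap: [21, 45, 49, 48]


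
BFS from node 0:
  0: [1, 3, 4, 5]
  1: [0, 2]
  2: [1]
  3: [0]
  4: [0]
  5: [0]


Visit 0, enqueue [1, 3, 4, 5]
Visit 1, enqueue [2]
Visit 3, enqueue []
Visit 4, enqueue []
Visit 5, enqueue []
Visit 2, enqueue []

BFS order: [0, 1, 3, 4, 5, 2]


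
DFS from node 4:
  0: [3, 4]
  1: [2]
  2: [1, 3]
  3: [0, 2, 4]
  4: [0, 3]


Visit 4, push [3, 0]
Visit 0, push [3]
Visit 3, push [2]
Visit 2, push [1]
Visit 1, push []

DFS order: [4, 0, 3, 2, 1]


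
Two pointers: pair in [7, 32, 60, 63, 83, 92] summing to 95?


lo=0(7)+hi=5(92)=99
lo=0(7)+hi=4(83)=90
lo=1(32)+hi=4(83)=115
lo=1(32)+hi=3(63)=95

Yes: 32+63=95


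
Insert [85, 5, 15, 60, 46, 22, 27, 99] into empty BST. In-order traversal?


Insert 85: root
Insert 5: L from 85
Insert 15: L from 85 -> R from 5
Insert 60: L from 85 -> R from 5 -> R from 15
Insert 46: L from 85 -> R from 5 -> R from 15 -> L from 60
Insert 22: L from 85 -> R from 5 -> R from 15 -> L from 60 -> L from 46
Insert 27: L from 85 -> R from 5 -> R from 15 -> L from 60 -> L from 46 -> R from 22
Insert 99: R from 85

In-order: [5, 15, 22, 27, 46, 60, 85, 99]


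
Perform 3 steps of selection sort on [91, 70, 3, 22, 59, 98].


Initial: [91, 70, 3, 22, 59, 98]
Step 1: min=3 at 2
  Swap: [3, 70, 91, 22, 59, 98]
Step 2: min=22 at 3
  Swap: [3, 22, 91, 70, 59, 98]
Step 3: min=59 at 4
  Swap: [3, 22, 59, 70, 91, 98]

After 3 steps: [3, 22, 59, 70, 91, 98]


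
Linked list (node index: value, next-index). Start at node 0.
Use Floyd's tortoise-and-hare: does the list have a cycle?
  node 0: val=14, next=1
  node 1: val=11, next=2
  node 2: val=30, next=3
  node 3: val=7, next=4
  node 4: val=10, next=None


Floyd's tortoise (slow, +1) and hare (fast, +2):
  init: slow=0, fast=0
  step 1: slow=1, fast=2
  step 2: slow=2, fast=4
  step 3: fast -> None, no cycle

Cycle: no


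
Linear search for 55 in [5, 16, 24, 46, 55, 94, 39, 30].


i=0: 5!=55
i=1: 16!=55
i=2: 24!=55
i=3: 46!=55
i=4: 55==55 found!

Found at 4, 5 comps


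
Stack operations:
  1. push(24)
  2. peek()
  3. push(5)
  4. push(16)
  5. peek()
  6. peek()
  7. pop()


push(24) -> [24]
peek()->24
push(5) -> [24, 5]
push(16) -> [24, 5, 16]
peek()->16
peek()->16
pop()->16, [24, 5]

Final stack: [24, 5]


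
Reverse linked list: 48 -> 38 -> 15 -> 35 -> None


Step 1: curr=48, set curr.next=prev(None) | reversed so far: 48
Step 2: curr=38, set curr.next=prev(48) | reversed so far: 38 -> 48
Step 3: curr=15, set curr.next=prev(38) | reversed so far: 15 -> 38 -> 48
Step 4: curr=35, set curr.next=prev(15) | reversed so far: 35 -> 15 -> 38 -> 48

35 -> 15 -> 38 -> 48 -> None


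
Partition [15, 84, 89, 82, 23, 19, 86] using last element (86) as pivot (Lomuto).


Pivot: 86
  15 <= 86: advance i (no swap)
  84 <= 86: advance i (no swap)
  82 <= 86: swap -> [15, 84, 82, 89, 23, 19, 86]
  23 <= 86: swap -> [15, 84, 82, 23, 89, 19, 86]
  19 <= 86: swap -> [15, 84, 82, 23, 19, 89, 86]
Place pivot at 5: [15, 84, 82, 23, 19, 86, 89]

Partitioned: [15, 84, 82, 23, 19, 86, 89]


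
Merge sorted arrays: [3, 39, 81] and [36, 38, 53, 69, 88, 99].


Take 3 from A
Take 36 from B
Take 38 from B
Take 39 from A
Take 53 from B
Take 69 from B
Take 81 from A

Merged: [3, 36, 38, 39, 53, 69, 81, 88, 99]


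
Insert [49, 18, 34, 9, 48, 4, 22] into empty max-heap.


Insert 49: [49]
Insert 18: [49, 18]
Insert 34: [49, 18, 34]
Insert 9: [49, 18, 34, 9]
Insert 48: [49, 48, 34, 9, 18]
Insert 4: [49, 48, 34, 9, 18, 4]
Insert 22: [49, 48, 34, 9, 18, 4, 22]

Final heap: [49, 48, 34, 9, 18, 4, 22]
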